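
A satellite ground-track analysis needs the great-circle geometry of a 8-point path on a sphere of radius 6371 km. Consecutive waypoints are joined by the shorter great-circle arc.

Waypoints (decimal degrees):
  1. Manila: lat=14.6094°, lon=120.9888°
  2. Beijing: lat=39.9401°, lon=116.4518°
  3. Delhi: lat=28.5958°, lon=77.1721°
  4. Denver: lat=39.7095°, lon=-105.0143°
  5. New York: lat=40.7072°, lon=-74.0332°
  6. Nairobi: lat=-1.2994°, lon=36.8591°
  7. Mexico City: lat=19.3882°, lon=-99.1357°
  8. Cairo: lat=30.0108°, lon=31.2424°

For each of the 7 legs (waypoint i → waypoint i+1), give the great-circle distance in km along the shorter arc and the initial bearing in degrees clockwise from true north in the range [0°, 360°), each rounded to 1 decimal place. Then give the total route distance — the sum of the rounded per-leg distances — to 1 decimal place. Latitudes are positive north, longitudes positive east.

Leg 1: dist=2851.1 km, bearing=351.9°
Leg 2: dist=3788.3 km, bearing=262.9°
Leg 3: dist=12416.5 km, bearing=1.8°
Leg 4: dist=2619.6 km, bearing=77.5°
Leg 5: dist=11849.1 km, bearing=77.0°
Leg 6: dist=14822.5 km, bearing=295.8°
Leg 7: dist=12375.1 km, bearing=45.1°
Total: 60722.2 km

Leg 1: φ1=0.2549821, φ2=0.6970862, Δφ=0.4421041, Δλ=-0.0791856 rad; a=sin²(Δφ/2)+cosφ1·cosφ2·sin²(Δλ/2)=0.0492357110; c=2·atan2(√a, √(1-a))=0.447507218; dist=6371·c=2851.068 ≈ 2851.1 km; running total=2851.1 km
Leg 1 bearing: y=sinΔλ·cosφ2=-0.06064943, x=cosφ1·sinφ2-sinφ1·cosφ2·cosΔλ=0.42844821; θ=atan2(y, x)=-8.0570° <0 so +360° → 351.9430° ≈ 351.9°
Leg 2: φ1=0.6970862, φ2=0.4990909, Δφ=-0.1979954, Δλ=-0.6855601 rad; a=sin²(Δφ/2)+cosφ1·cosφ2·sin²(Δλ/2)=0.0858173635; c=2·atan2(√a, √(1-a))=0.594613144; dist=6371·c=3788.280 ≈ 3788.3 km; running total=6639.4 km
Leg 2 bearing: y=sinΔλ·cosφ2=-0.55587908, x=cosφ1·sinφ2-sinφ1·cosφ2·cosΔλ=-0.06934998; θ=atan2(y, x)=-97.1113° <0 so +360° → 262.8887° ≈ 262.9°
Leg 3: φ1=0.4990909, φ2=0.6930615, Δφ=0.1939707, Δλ=-3.1797525 rad; a=sin²(Δφ/2)+cosφ1·cosφ2·sin²(Δλ/2)=0.6845845392; c=2·atan2(√a, √(1-a))=1.948911111; dist=6371·c=12416.513 ≈ 12416.5 km; running total=19055.9 km
Leg 3 bearing: y=sinΔλ·cosφ2=0.02934903, x=cosφ1·sinφ2-sinφ1·cosφ2·cosΔλ=0.92889872; θ=atan2(y, x)=1.8097° ≈ 1.8°
Leg 4: φ1=0.6930615, φ2=0.7104747, Δφ=0.0174131, Δλ=0.5407222 rad; a=sin²(Δφ/2)+cosφ1·cosφ2·sin²(Δλ/2)=0.0416737845; c=2·atan2(√a, √(1-a))=0.411173481; dist=6371·c=2619.586 ≈ 2619.6 km; running total=21675.5 km
Leg 4 bearing: y=sinΔλ·cosφ2=0.39021148, x=cosφ1·sinφ2-sinφ1·cosφ2·cosΔλ=0.08650620; θ=atan2(y, x)=77.5002° ≈ 77.5°
Leg 5: φ1=0.7104747, φ2=-0.0226788, Δφ=-0.7331535, Δλ=1.9354358 rad; a=sin²(Δφ/2)+cosφ1·cosφ2·sin²(Δλ/2)=0.6425255538; c=2·atan2(√a, √(1-a))=1.859856074; dist=6371·c=11849.143 ≈ 11849.1 km; running total=33524.6 km
Leg 5 bearing: y=sinΔλ·cosφ2=0.93401216, x=cosφ1·sinφ2-sinφ1·cosφ2·cosΔλ=0.21533032; θ=atan2(y, x)=77.0177° ≈ 77.0°
Leg 6: φ1=-0.0226788, φ2=0.3383879, Δφ=0.3610667, Δλ=-2.3735570 rad; a=sin²(Δφ/2)+cosφ1·cosφ2·sin²(Δλ/2)=0.8429204063; c=2·atan2(√a, √(1-a))=2.326554754; dist=6371·c=14822.480 ≈ 14822.5 km; running total=48347.1 km
Leg 6 bearing: y=sinΔλ·cosφ2=-0.65532660, x=cosφ1·sinφ2-sinφ1·cosφ2·cosΔλ=0.31649554; θ=atan2(y, x)=-64.2214° <0 so +360° → 295.7786° ≈ 295.8°
Leg 7: φ1=0.3383879, φ2=0.5237873, Δφ=0.1853993, Δλ=2.2755271 rad; a=sin²(Δφ/2)+cosφ1·cosφ2·sin²(Δλ/2)=0.6815625872; c=2·atan2(√a, √(1-a))=1.942416163; dist=6371·c=12375.133 ≈ 12375.1 km; running total=60722.2 km
Leg 7 bearing: y=sinΔλ·cosφ2=0.65965420, x=cosφ1·sinφ2-sinφ1·cosφ2·cosΔλ=0.65802465; θ=atan2(y, x)=45.0709° ≈ 45.1°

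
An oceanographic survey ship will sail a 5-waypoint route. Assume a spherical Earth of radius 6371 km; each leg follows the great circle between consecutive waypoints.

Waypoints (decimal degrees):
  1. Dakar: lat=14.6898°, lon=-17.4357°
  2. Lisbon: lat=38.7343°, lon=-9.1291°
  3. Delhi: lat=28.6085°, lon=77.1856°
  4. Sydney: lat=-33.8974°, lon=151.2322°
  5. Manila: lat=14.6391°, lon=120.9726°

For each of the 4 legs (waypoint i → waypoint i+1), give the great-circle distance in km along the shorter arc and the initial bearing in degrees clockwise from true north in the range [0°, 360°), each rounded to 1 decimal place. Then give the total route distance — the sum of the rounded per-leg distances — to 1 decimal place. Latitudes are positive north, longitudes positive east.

Leg 1: dist=2794.8 km, bearing=15.4°
Leg 2: dist=7772.8 km, bearing=68.9°
Leg 3: dist=10433.2 km, bearing=126.9°
Leg 4: dist=6276.5 km, bearing=324.2°
Total: 27277.3 km

Leg 1: φ1=0.2563854, φ2=0.6760411, Δφ=0.4196557, Δλ=0.1449775 rad; a=sin²(Δφ/2)+cosφ1·cosφ2·sin²(Δλ/2)=0.0473433364; c=2·atan2(√a, √(1-a))=0.438679500; dist=6371·c=2794.827 ≈ 2794.8 km; running total=2794.8 km
Leg 1 bearing: y=sinΔλ·cosφ2=0.11269483, x=cosφ1·sinφ2-sinφ1·cosφ2·cosΔλ=0.40952125; θ=atan2(y, x)=15.3862° ≈ 15.4°
Leg 2: φ1=0.6760411, φ2=0.4993125, Δφ=-0.1767285, Δλ=1.5064757 rad; a=sin²(Δφ/2)+cosφ1·cosφ2·sin²(Δλ/2)=0.3281893163; c=2·atan2(√a, √(1-a))=1.220025960; dist=6371·c=7772.785 ≈ 7772.8 km; running total=10567.6 km
Leg 2 bearing: y=sinΔλ·cosφ2=0.87609655, x=cosφ1·sinφ2-sinφ1·cosφ2·cosΔλ=0.33819992; θ=atan2(y, x)=68.8919° ≈ 68.9°
Leg 3: φ1=0.4993125, φ2=-0.5916212, Δφ=-1.0909338, Δλ=1.2923570 rad; a=sin²(Δφ/2)+cosφ1·cosφ2·sin²(Δλ/2)=0.5333777539; c=2·atan2(√a, √(1-a))=1.637601515; dist=6371·c=10433.159 ≈ 10433.2 km; running total=21000.8 km
Leg 3 bearing: y=sinΔλ·cosφ2=0.79806916, x=cosφ1·sinφ2-sinφ1·cosφ2·cosΔλ=-0.59885667; θ=atan2(y, x)=126.8839° ≈ 126.9°
Leg 4: φ1=-0.5916212, φ2=0.2555005, Δφ=0.8471217, Δλ=-0.5281297 rad; a=sin²(Δφ/2)+cosφ1·cosφ2·sin²(Δλ/2)=0.2236388108; c=2·atan2(√a, √(1-a))=0.985168886; dist=6371·c=6276.511 ≈ 6276.5 km; running total=27277.3 km
Leg 4 bearing: y=sinΔλ·cosφ2=-0.48755996, x=cosφ1·sinφ2-sinφ1·cosφ2·cosΔλ=0.67585743; θ=atan2(y, x)=-35.8065° <0 so +360° → 324.1935° ≈ 324.2°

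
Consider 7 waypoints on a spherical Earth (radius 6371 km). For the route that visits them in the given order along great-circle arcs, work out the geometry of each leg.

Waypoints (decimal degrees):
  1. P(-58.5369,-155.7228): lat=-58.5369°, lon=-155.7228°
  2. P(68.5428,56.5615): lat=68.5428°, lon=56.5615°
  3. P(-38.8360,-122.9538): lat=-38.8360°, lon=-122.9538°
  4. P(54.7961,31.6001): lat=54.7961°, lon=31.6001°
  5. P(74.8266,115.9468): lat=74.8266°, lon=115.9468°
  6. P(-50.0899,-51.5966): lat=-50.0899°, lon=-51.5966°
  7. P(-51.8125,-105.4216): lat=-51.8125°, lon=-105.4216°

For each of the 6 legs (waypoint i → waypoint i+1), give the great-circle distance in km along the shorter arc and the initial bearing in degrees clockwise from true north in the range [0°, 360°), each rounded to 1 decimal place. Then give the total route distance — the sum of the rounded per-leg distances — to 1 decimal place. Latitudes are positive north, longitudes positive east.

Leg 1: dist=18102.4 km, bearing=318.6°
Leg 2: dist=16711.7 km, bearing=359.2°
Leg 3: dist=17415.3 km, bearing=38.6°
Leg 4: dist=4062.6 km, bearing=25.9°
Leg 5: dist=17204.9 km, bearing=341.1°
Leg 6: dist=3688.7 km, bearing=245.8°
Total: 77185.6 km

Leg 1: φ1=-1.0216616, φ2=1.1962975, Δφ=2.2179592, Δλ=3.7050600 rad; a=sin²(Δφ/2)+cosφ1·cosφ2·sin²(Δλ/2)=0.9776366552; c=2·atan2(√a, √(1-a))=2.841378940; dist=6371·c=18102.425 ≈ 18102.4 km; running total=18102.4 km
Leg 1 bearing: y=sinΔλ·cosφ2=-0.19538462, x=cosφ1·sinφ2-sinφ1·cosφ2·cosΔλ=0.22198593; θ=atan2(y, x)=-41.3532° <0 so +360° → 318.6468° ≈ 318.6°
Leg 2: φ1=1.1962975, φ2=-0.6778161, Δφ=-1.8741136, Δλ=-3.1331330 rad; a=sin²(Δφ/2)+cosφ1·cosφ2·sin²(Δλ/2)=0.9342812551; c=2·atan2(√a, √(1-a))=2.623090609; dist=6371·c=16711.710 ≈ 16711.7 km; running total=34814.1 km
Leg 2 bearing: y=sinΔλ·cosφ2=-0.00658949, x=cosφ1·sinφ2-sinφ1·cosφ2·cosΔλ=0.49553582; θ=atan2(y, x)=-0.7619° <0 so +360° → 359.2381° ≈ 359.2°
Leg 3: φ1=-0.6778161, φ2=0.9563724, Δφ=1.6341884, Δλ=2.6974744 rad; a=sin²(Δφ/2)+cosφ1·cosφ2·sin²(Δλ/2)=0.9589454183; c=2·atan2(√a, √(1-a))=2.733528717; dist=6371·c=17415.311 ≈ 17415.3 km; running total=52229.4 km
Leg 3 bearing: y=sinΔλ·cosφ2=0.24769485, x=cosφ1·sinφ2-sinφ1·cosφ2·cosΔλ=0.31003818; θ=atan2(y, x)=38.6220° ≈ 38.6°
Leg 4: φ1=0.9563724, φ2=1.3059705, Δφ=0.3495982, Δλ=1.4721276 rad; a=sin²(Δφ/2)+cosφ1·cosφ2·sin²(Δλ/2)=0.0982580752; c=2·atan2(√a, √(1-a))=0.637672008; dist=6371·c=4062.608 ≈ 4062.6 km; running total=56292.0 km
Leg 4 bearing: y=sinΔλ·cosφ2=0.26046808, x=cosφ1·sinφ2-sinφ1·cosφ2·cosΔλ=0.53532241; θ=atan2(y, x)=25.9458° ≈ 25.9°
Leg 5: φ1=1.3059705, φ2=-0.8742337, Δφ=-2.1802042, Δλ=-2.9241840 rad; a=sin²(Δφ/2)+cosφ1·cosφ2·sin²(Δλ/2)=0.9521436127; c=2·atan2(√a, √(1-a))=2.700503529; dist=6371·c=17204.908 ≈ 17204.9 km; running total=73496.9 km
Leg 5 bearing: y=sinΔλ·cosφ2=-0.13838988, x=cosφ1·sinφ2-sinφ1·cosφ2·cosΔλ=0.40387233; θ=atan2(y, x)=-18.9144° <0 so +360° → 341.0856° ≈ 341.1°
Leg 6: φ1=-0.8742337, φ2=-0.9042987, Δφ=-0.0300650, Δλ=-0.9394235 rad; a=sin²(Δφ/2)+cosφ1·cosφ2·sin²(Δλ/2)=0.0814892304; c=2·atan2(√a, √(1-a))=0.578979379; dist=6371·c=3688.678 ≈ 3688.7 km; running total=77185.6 km
Leg 6 bearing: y=sinΔλ·cosφ2=-0.49905194, x=cosφ1·sinφ2-sinφ1·cosφ2·cosΔλ=-0.22437046; θ=atan2(y, x)=-114.2084° <0 so +360° → 245.7916° ≈ 245.8°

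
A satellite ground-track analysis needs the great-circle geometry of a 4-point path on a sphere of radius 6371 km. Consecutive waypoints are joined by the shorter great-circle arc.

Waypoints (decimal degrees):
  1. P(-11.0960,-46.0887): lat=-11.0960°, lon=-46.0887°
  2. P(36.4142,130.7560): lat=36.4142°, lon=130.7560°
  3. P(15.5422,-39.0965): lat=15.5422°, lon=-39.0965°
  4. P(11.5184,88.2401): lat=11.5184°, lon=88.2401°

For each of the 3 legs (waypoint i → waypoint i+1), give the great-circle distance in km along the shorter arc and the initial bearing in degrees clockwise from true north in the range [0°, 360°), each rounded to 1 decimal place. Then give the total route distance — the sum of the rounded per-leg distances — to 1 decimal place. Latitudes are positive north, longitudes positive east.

Leg 1: φ1=-0.1936617, φ2=0.6355477, Δφ=0.8292094, Δλ=3.0865223 rad; a=sin²(Δφ/2)+cosφ1·cosφ2·sin²(Δλ/2)=0.9513747862; c=2·atan2(√a, √(1-a))=2.696915459; dist=6371·c=17182.048 ≈ 17182.0 km; running total=17182.0 km
Leg 1 bearing: y=sinΔλ·cosφ2=0.04429530, x=cosφ1·sinφ2-sinφ1·cosφ2·cosΔλ=0.42787981; θ=atan2(y, x)=5.9104° ≈ 5.9°
Leg 2: φ1=0.6355477, φ2=0.2712626, Δφ=-0.3642851, Δλ=-2.9644854 rad; a=sin²(Δφ/2)+cosφ1·cosφ2·sin²(Δλ/2)=0.8020664855; c=2·atan2(√a, √(1-a))=2.219473720; dist=6371·c=14140.267 ≈ 14140.3 km; running total=31322.3 km
Leg 2 bearing: y=sinΔλ·cosφ2=-0.16974044, x=cosφ1·sinφ2-sinφ1·cosφ2·cosΔλ=0.77859588; θ=atan2(y, x)=-12.2985° <0 so +360° → 347.7015° ≈ 347.7°
Leg 3: φ1=0.2712626, φ2=0.2010340, Δφ=-0.0702286, Δλ=2.2224429 rad; a=sin²(Δφ/2)+cosφ1·cosφ2·sin²(Δλ/2)=0.7595232507; c=2·atan2(√a, √(1-a))=2.116531365; dist=6371·c=13484.421 ≈ 13484.4 km; running total=44806.7 km
Leg 3 bearing: y=sinΔλ·cosφ2=0.77907368, x=cosφ1·sinφ2-sinφ1·cosφ2·cosΔλ=0.35161759; θ=atan2(y, x)=65.7090° ≈ 65.7°

Leg 1: dist=17182.0 km, bearing=5.9°
Leg 2: dist=14140.3 km, bearing=347.7°
Leg 3: dist=13484.4 km, bearing=65.7°
Total: 44806.7 km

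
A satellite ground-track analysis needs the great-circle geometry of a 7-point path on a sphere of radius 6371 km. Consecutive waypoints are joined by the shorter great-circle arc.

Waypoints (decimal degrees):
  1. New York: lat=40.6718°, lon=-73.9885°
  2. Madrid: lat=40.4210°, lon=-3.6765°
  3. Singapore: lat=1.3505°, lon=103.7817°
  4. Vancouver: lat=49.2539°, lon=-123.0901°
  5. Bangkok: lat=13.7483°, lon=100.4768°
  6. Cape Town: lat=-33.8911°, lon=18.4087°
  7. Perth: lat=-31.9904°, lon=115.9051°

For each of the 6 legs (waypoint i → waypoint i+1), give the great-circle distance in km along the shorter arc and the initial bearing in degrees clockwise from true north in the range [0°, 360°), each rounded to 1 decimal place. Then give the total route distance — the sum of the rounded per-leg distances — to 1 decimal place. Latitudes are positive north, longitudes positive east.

Leg 1: dist=5770.4 km, bearing=65.6°
Leg 2: dist=11375.4 km, bearing=77.4°
Leg 3: dist=12826.9 km, bearing=31.8°
Leg 4: dist=11811.2 km, bearing=315.8°
Leg 5: dist=10143.0 km, bearing=235.3°
Leg 6: dist=8701.5 km, bearing=120.8°
Total: 60628.4 km

Leg 1: φ1=0.7098568, φ2=0.7054795, Δφ=-0.0043773, Δλ=1.2271759 rad; a=sin²(Δφ/2)+cosφ1·cosφ2·sin²(Δλ/2)=0.1914464544; c=2·atan2(√a, √(1-a))=0.905735380; dist=6371·c=5770.440 ≈ 5770.4 km; running total=5770.4 km
Leg 1 bearing: y=sinΔλ·cosφ2=0.71679593, x=cosφ1·sinφ2-sinφ1·cosφ2·cosΔλ=0.32462662; θ=atan2(y, x)=65.6349° ≈ 65.6°
Leg 2: φ1=0.7054795, φ2=0.0235707, Δφ=-0.6819089, Δλ=1.8754994 rad; a=sin²(Δφ/2)+cosφ1·cosφ2·sin²(Δλ/2)=0.6065262752; c=2·atan2(√a, √(1-a))=1.785494510; dist=6371·c=11375.386 ≈ 11375.4 km; running total=17145.8 km
Leg 2 bearing: y=sinΔλ·cosφ2=0.95367110, x=cosφ1·sinφ2-sinφ1·cosφ2·cosΔλ=0.21241481; θ=atan2(y, x)=77.4433° ≈ 77.4°
Leg 3: φ1=0.0235707, φ2=0.8596427, Δφ=0.8360721, Δλ=-3.9596599 rad; a=sin²(Δφ/2)+cosφ1·cosφ2·sin²(Δλ/2)=0.7141166203; c=2·atan2(√a, √(1-a))=2.013333098; dist=6371·c=12826.945 ≈ 12826.9 km; running total=29972.7 km
Leg 3 bearing: y=sinΔλ·cosφ2=0.47636333, x=cosφ1·sinφ2-sinφ1·cosφ2·cosΔλ=0.76791553; θ=atan2(y, x)=31.8127° ≈ 31.8°
Leg 4: φ1=0.8596427, φ2=0.2399531, Δφ=-0.6196896, Δλ=3.9019785 rad; a=sin²(Δφ/2)+cosφ1·cosφ2·sin²(Δλ/2)=0.6396658409; c=2·atan2(√a, √(1-a))=1.853894342; dist=6371·c=11811.161 ≈ 11811.2 km; running total=41783.9 km
Leg 4 bearing: y=sinΔλ·cosφ2=-0.66945486, x=cosφ1·sinφ2-sinφ1·cosφ2·cosΔλ=0.68833423; θ=atan2(y, x)=-44.2034° <0 so +360° → 315.7966° ≈ 315.8°
Leg 5: φ1=0.2399531, φ2=-0.5915113, Δφ=-0.8314644, Δλ=-1.4323586 rad; a=sin²(Δφ/2)+cosφ1·cosφ2·sin²(Δλ/2)=0.5106265322; c=2·atan2(√a, √(1-a))=1.592050991; dist=6371·c=10142.957 ≈ 10143.0 km; running total=51926.9 km
Leg 5 bearing: y=sinΔλ·cosφ2=-0.82215718, x=cosφ1·sinφ2-sinφ1·cosφ2·cosΔλ=-0.56886368; θ=atan2(y, x)=-124.6800° <0 so +360° → 235.3200° ≈ 235.3°
Leg 6: φ1=-0.5915113, φ2=-0.5583378, Δφ=0.0331735, Δλ=1.7016332 rad; a=sin²(Δφ/2)+cosφ1·cosφ2·sin²(Δλ/2)=0.3982195803; c=2·atan2(√a, √(1-a))=1.365802782; dist=6371·c=8701.530 ≈ 8701.5 km; running total=60628.4 km
Leg 6 bearing: y=sinΔλ·cosφ2=0.84088790, x=cosφ1·sinφ2-sinφ1·cosφ2·cosΔλ=-0.50146837; θ=atan2(y, x)=120.8100° ≈ 120.8°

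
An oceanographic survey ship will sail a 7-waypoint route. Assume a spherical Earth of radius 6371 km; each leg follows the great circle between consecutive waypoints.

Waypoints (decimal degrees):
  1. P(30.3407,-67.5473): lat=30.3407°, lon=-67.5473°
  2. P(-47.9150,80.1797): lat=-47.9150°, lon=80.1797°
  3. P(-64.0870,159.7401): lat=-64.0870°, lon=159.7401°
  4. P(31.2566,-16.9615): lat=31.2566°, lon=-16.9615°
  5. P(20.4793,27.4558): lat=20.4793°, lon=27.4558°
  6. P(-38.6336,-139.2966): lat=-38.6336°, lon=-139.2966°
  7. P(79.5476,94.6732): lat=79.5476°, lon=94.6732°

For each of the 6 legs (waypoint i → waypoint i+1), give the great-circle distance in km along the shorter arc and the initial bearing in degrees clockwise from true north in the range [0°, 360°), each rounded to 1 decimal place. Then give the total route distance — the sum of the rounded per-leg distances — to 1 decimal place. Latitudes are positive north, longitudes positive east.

Leg 1: φ1=0.5295451, φ2=-0.8362745, Δφ=-1.3658196, Δλ=2.5783225 rad; a=sin²(Δφ/2)+cosφ1·cosφ2·sin²(Δλ/2)=0.9319828929; c=2·atan2(√a, √(1-a))=2.613889221; dist=6371·c=16653.088 ≈ 16653.1 km; running total=16653.1 km
Leg 1 bearing: y=sinΔλ·cosφ2=0.35787322, x=cosφ1·sinφ2-sinφ1·cosφ2·cosΔλ=-0.35424550; θ=atan2(y, x)=134.7081° ≈ 134.7°
Leg 2: φ1=-0.8362745, φ2=-1.1185292, Δφ=-0.2822546, Δλ=1.3885909 rad; a=sin²(Δφ/2)+cosφ1·cosφ2·sin²(Δλ/2)=0.1396966138; c=2·atan2(√a, √(1-a))=0.766119266; dist=6371·c=4880.946 ≈ 4880.9 km; running total=21534.0 km
Leg 2 bearing: y=sinΔλ·cosφ2=0.42977189, x=cosφ1·sinφ2-sinφ1·cosφ2·cosΔλ=-0.54407904; θ=atan2(y, x)=141.6945° ≈ 141.7°
Leg 3: φ1=-1.1185292, φ2=0.5455306, Δφ=1.6640597, Δλ=-3.0840247 rad; a=sin²(Δφ/2)+cosφ1·cosφ2·sin²(Δλ/2)=0.9198301047; c=2·atan2(√a, √(1-a))=2.567453610; dist=6371·c=16357.247 ≈ 16357.2 km; running total=37891.2 km
Leg 3 bearing: y=sinΔλ·cosφ2=-0.04918490, x=cosφ1·sinφ2-sinφ1·cosφ2·cosΔλ=-0.54088037; θ=atan2(y, x)=-174.8041° <0 so +360° → 185.1959° ≈ 185.2°
Leg 4: φ1=0.5455306, φ2=0.3574312, Δφ=-0.1880994, Δλ=0.7752281 rad; a=sin²(Δφ/2)+cosφ1·cosφ2·sin²(Δλ/2)=0.1232325055; c=2·atan2(√a, √(1-a))=0.717373529; dist=6371·c=4570.387 ≈ 4570.4 km; running total=42461.6 km
Leg 4 bearing: y=sinΔλ·cosφ2=0.65564574, x=cosφ1·sinφ2-sinφ1·cosφ2·cosΔλ=-0.04810078; θ=atan2(y, x)=94.1959° ≈ 94.2°
Leg 5: φ1=0.3574312, φ2=-0.6742835, Δφ=-1.0317147, Δλ=-2.9103784 rad; a=sin²(Δφ/2)+cosφ1·cosφ2·sin²(Δλ/2)=0.9653736263; c=2·atan2(√a, √(1-a))=2.767247440; dist=6371·c=17630.133 ≈ 17630.1 km; running total=60091.7 km
Leg 5 bearing: y=sinΔλ·cosφ2=-0.17900906, x=cosφ1·sinφ2-sinφ1·cosφ2·cosΔλ=-0.31884998; θ=atan2(y, x)=-150.6892° <0 so +360° → 209.3108° ≈ 209.3°
Leg 6: φ1=-0.6742835, φ2=1.3883675, Δφ=2.0626511, Δλ=4.0835434 rad; a=sin²(Δφ/2)+cosφ1·cosφ2·sin²(Δλ/2)=0.8486682392; c=2·atan2(√a, √(1-a))=2.342470931; dist=6371·c=14923.882 ≈ 14923.9 km; running total=75015.6 km
Leg 6 bearing: y=sinΔλ·cosφ2=-0.14671450, x=cosφ1·sinφ2-sinφ1·cosφ2·cosΔλ=0.70156731; θ=atan2(y, x)=-11.8117° <0 so +360° → 348.1883° ≈ 348.2°

Leg 1: dist=16653.1 km, bearing=134.7°
Leg 2: dist=4880.9 km, bearing=141.7°
Leg 3: dist=16357.2 km, bearing=185.2°
Leg 4: dist=4570.4 km, bearing=94.2°
Leg 5: dist=17630.1 km, bearing=209.3°
Leg 6: dist=14923.9 km, bearing=348.2°
Total: 75015.6 km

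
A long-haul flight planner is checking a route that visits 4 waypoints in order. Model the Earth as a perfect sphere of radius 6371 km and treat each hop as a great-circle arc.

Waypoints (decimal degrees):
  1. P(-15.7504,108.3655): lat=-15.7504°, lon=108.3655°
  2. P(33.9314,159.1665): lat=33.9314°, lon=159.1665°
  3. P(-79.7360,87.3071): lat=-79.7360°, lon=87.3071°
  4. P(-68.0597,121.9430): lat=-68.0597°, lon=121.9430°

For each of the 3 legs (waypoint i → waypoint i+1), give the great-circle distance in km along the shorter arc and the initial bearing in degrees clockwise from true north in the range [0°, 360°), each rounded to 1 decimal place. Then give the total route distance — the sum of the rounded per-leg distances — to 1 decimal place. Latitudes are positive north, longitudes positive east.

Leg 1: φ1=-0.2748963, φ2=0.5922146, Δφ=0.8671110, Δλ=0.8866447 rad; a=sin²(Δφ/2)+cosφ1·cosφ2·sin²(Δλ/2)=0.3234115938; c=2·atan2(√a, √(1-a))=1.209831751; dist=6371·c=7707.838 ≈ 7707.8 km; running total=7707.8 km
Leg 1 bearing: y=sinΔλ·cosφ2=0.64298563, x=cosφ1·sinφ2-sinφ1·cosφ2·cosΔλ=0.67958489; θ=atan2(y, x)=43.4149° ≈ 43.4°
Leg 2: φ1=0.5922146, φ2=-1.3916557, Δφ=-1.9838704, Δλ=-1.2541831 rad; a=sin²(Δφ/2)+cosφ1·cosφ2·sin²(Δλ/2)=0.7516185180; c=2·atan2(√a, √(1-a))=2.098136960; dist=6371·c=13367.231 ≈ 13367.2 km; running total=21075.0 km
Leg 2 bearing: y=sinΔλ·cosφ2=-0.16932741, x=cosφ1·sinφ2-sinφ1·cosφ2·cosΔλ=-0.84739643; θ=atan2(y, x)=-168.6999° <0 so +360° → 191.3001° ≈ 191.3°
Leg 3: φ1=-1.3916557, φ2=-1.1878659, Δφ=0.2037899, Δλ=0.6045105 rad; a=sin²(Δφ/2)+cosφ1·cosφ2·sin²(Δλ/2)=0.0162460451; c=2·atan2(√a, √(1-a))=0.255615285; dist=6371·c=1628.525 ≈ 1628.5 km; running total=22703.5 km
Leg 3 bearing: y=sinΔλ·cosφ2=0.21236197, x=cosφ1·sinφ2-sinφ1·cosφ2·cosΔλ=0.13722550; θ=atan2(y, x)=57.1300° ≈ 57.1°

Leg 1: dist=7707.8 km, bearing=43.4°
Leg 2: dist=13367.2 km, bearing=191.3°
Leg 3: dist=1628.5 km, bearing=57.1°
Total: 22703.5 km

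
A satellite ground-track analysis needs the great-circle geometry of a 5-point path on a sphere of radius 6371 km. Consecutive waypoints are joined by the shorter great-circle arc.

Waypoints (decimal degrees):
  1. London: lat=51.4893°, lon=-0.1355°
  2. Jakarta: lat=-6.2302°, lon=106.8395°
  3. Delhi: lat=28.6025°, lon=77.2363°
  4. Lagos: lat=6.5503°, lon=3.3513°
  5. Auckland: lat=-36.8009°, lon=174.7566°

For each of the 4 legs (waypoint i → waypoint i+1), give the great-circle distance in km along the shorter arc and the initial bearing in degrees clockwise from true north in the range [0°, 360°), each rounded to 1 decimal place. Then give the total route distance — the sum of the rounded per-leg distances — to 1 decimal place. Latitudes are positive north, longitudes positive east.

Leg 1: φ1=0.8986578, φ2=-0.1087375, Δφ=-1.0073953, Δλ=1.8670660 rad; a=sin²(Δφ/2)+cosφ1·cosφ2·sin²(Δλ/2)=0.6328167689; c=2·atan2(√a, √(1-a))=1.839657336; dist=6371·c=11720.457 ≈ 11720.5 km; running total=11720.5 km
Leg 1 bearing: y=sinΔλ·cosφ2=0.95078345, x=cosφ1·sinφ2-sinφ1·cosφ2·cosΔλ=0.15952947; θ=atan2(y, x)=80.4752° ≈ 80.5°
Leg 2: φ1=-0.1087375, φ2=0.4992078, Δφ=0.6079453, Δλ=-0.5166733 rad; a=sin²(Δφ/2)+cosφ1·cosφ2·sin²(Δλ/2)=0.1465512571; c=2·atan2(√a, √(1-a))=0.785694108; dist=6371·c=5005.657 ≈ 5005.7 km; running total=16726.2 km
Leg 2 bearing: y=sinΔλ·cosφ2=-0.43370487, x=cosφ1·sinφ2-sinφ1·cosφ2·cosΔλ=0.55874505; θ=atan2(y, x)=-37.8191° <0 so +360° → 322.1809° ≈ 322.2°
Leg 3: φ1=0.4992078, φ2=0.1143243, Δφ=-0.3848835, Δλ=-1.2895365 rad; a=sin²(Δφ/2)+cosφ1·cosφ2·sin²(Δλ/2)=0.3516434379; c=2·atan2(√a, √(1-a))=1.269547397; dist=6371·c=8088.286 ≈ 8088.3 km; running total=24814.5 km
Leg 3 bearing: y=sinΔλ·cosφ2=-0.95443512, x=cosφ1·sinφ2-sinφ1·cosφ2·cosΔλ=-0.03185798; θ=atan2(y, x)=-91.9118° <0 so +360° → 268.0882° ≈ 268.1°
Leg 4: φ1=0.1143243, φ2=-0.6422969, Δφ=-0.7566212, Δλ=2.9915868 rad; a=sin²(Δφ/2)+cosφ1·cosφ2·sin²(Δλ/2)=0.9274484940; c=2·atan2(√a, √(1-a))=2.596148575; dist=6371·c=16540.063 ≈ 16540.1 km; running total=41354.6 km
Leg 4 bearing: y=sinΔλ·cosφ2=0.11966300, x=cosφ1·sinφ2-sinφ1·cosφ2·cosΔλ=-0.50480878; θ=atan2(y, x)=166.6644° ≈ 166.7°

Leg 1: dist=11720.5 km, bearing=80.5°
Leg 2: dist=5005.7 km, bearing=322.2°
Leg 3: dist=8088.3 km, bearing=268.1°
Leg 4: dist=16540.1 km, bearing=166.7°
Total: 41354.6 km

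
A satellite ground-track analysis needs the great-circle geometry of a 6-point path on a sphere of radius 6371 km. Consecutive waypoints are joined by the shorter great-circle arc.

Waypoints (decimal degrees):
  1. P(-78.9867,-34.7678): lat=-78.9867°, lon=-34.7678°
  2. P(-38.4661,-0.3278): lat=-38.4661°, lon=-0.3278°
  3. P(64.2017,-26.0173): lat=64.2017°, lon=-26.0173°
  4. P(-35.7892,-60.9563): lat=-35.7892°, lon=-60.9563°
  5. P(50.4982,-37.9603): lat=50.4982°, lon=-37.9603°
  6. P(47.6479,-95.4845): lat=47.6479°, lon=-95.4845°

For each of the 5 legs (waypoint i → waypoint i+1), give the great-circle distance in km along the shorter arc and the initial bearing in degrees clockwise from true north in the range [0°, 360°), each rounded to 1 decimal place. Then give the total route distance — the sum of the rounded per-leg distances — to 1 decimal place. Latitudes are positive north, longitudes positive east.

Leg 1: φ1=-1.3785780, φ2=-0.6713601, Δφ=0.7072179, Δλ=0.6010914 rad; a=sin²(Δφ/2)+cosφ1·cosφ2·sin²(Δλ/2)=0.1330228342; c=2·atan2(√a, √(1-a))=0.746670491; dist=6371·c=4757.038 ≈ 4757.0 km; running total=4757.0 km
Leg 1 bearing: y=sinΔλ·cosφ2=0.44280671, x=cosφ1·sinφ2-sinφ1·cosφ2·cosΔλ=0.51500801; θ=atan2(y, x)=40.6891° ≈ 40.7°
Leg 2: φ1=-0.6713601, φ2=1.1205311, Δφ=1.7918911, Δλ=-0.4483664 rad; a=sin²(Δφ/2)+cosφ1·cosφ2·sin²(Δλ/2)=0.6264896607; c=2·atan2(√a, √(1-a))=1.826554840; dist=6371·c=11636.981 ≈ 11637.0 km; running total=16394.0 km
Leg 2 bearing: y=sinΔλ·cosφ2=-0.18865847, x=cosφ1·sinφ2-sinφ1·cosφ2·cosΔλ=0.94889907; θ=atan2(y, x)=-11.2448° <0 so +360° → 348.7552° ≈ 348.8°
Leg 3: φ1=1.1205311, φ2=-0.6246394, Δφ=-1.7451704, Δλ=-0.6098006 rad; a=sin²(Δφ/2)+cosφ1·cosφ2·sin²(Δλ/2)=0.6185602358; c=2·atan2(√a, √(1-a))=1.810197038; dist=6371·c=11532.765 ≈ 11532.8 km; running total=27926.8 km
Leg 3 bearing: y=sinΔλ·cosφ2=-0.46456263, x=cosφ1·sinφ2-sinφ1·cosφ2·cosΔλ=-0.85320305; θ=atan2(y, x)=-151.4320° <0 so +360° → 208.5680° ≈ 208.6°
Leg 4: φ1=-0.6246394, φ2=0.8813599, Δφ=1.5059992, Δλ=0.4013559 rad; a=sin²(Δφ/2)+cosφ1·cosφ2·sin²(Δλ/2)=0.4881264262; c=2·atan2(√a, √(1-a))=1.547046947; dist=6371·c=9856.236 ≈ 9856.2 km; running total=37783.0 km
Leg 4 bearing: y=sinΔλ·cosφ2=0.24850415, x=cosφ1·sinφ2-sinφ1·cosφ2·cosΔλ=0.96833969; θ=atan2(y, x)=14.3932° ≈ 14.4°
Leg 5: φ1=0.8813599, φ2=0.8316127, Δφ=-0.0497471, Δλ=-1.0039867 rad; a=sin²(Δφ/2)+cosφ1·cosφ2·sin²(Δλ/2)=0.0998359939; c=2·atan2(√a, √(1-a))=0.642954222; dist=6371·c=4096.261 ≈ 4096.3 km; running total=41879.3 km
Leg 5 bearing: y=sinΔλ·cosφ2=-0.56833283, x=cosφ1·sinφ2-sinφ1·cosφ2·cosΔλ=0.19097872; θ=atan2(y, x)=-71.4259° <0 so +360° → 288.5741° ≈ 288.6°

Leg 1: dist=4757.0 km, bearing=40.7°
Leg 2: dist=11637.0 km, bearing=348.8°
Leg 3: dist=11532.8 km, bearing=208.6°
Leg 4: dist=9856.2 km, bearing=14.4°
Leg 5: dist=4096.3 km, bearing=288.6°
Total: 41879.3 km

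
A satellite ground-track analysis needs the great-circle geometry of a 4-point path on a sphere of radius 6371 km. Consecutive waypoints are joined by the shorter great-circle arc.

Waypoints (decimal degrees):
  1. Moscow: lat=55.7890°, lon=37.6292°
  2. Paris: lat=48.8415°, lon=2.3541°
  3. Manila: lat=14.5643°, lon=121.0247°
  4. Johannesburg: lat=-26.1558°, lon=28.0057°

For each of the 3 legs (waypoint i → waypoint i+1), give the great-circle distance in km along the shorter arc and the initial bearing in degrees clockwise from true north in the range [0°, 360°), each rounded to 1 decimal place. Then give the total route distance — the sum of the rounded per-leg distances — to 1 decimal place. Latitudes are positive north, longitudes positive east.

Leg 1: φ1=0.9737017, φ2=0.8524450, Δφ=-0.1212567, Δλ=-0.6156666 rad; a=sin²(Δφ/2)+cosφ1·cosφ2·sin²(Δλ/2)=0.0376427477; c=2·atan2(√a, √(1-a))=0.390511416; dist=6371·c=2487.948 ≈ 2487.9 km; running total=2487.9 km
Leg 1 bearing: y=sinΔλ·cosφ2=-0.38008024, x=cosφ1·sinφ2-sinφ1·cosφ2·cosΔλ=-0.02102616; θ=atan2(y, x)=-93.1664° <0 so +360° → 266.8336° ≈ 266.8°
Leg 2: φ1=0.8524450, φ2=0.2541950, Δφ=-0.5982500, Δλ=2.0711927 rad; a=sin²(Δφ/2)+cosφ1·cosφ2·sin²(Δλ/2)=0.5581432610; c=2·atan2(√a, √(1-a))=1.687346538; dist=6371·c=10750.085 ≈ 10750.1 km; running total=13238.0 km
Leg 2 bearing: y=sinΔλ·cosφ2=0.84919837, x=cosφ1·sinφ2-sinφ1·cosφ2·cosΔλ=0.51511122; θ=atan2(y, x)=58.7596° ≈ 58.8°
Leg 3: φ1=0.2541950, φ2=-0.4565048, Δφ=-0.7106998, Δλ=-1.6234878 rad; a=sin²(Δφ/2)+cosφ1·cosφ2·sin²(Δλ/2)=0.5783023018; c=2·atan2(√a, √(1-a))=1.728048221; dist=6371·c=11009.395 ≈ 11009.4 km; running total=24247.4 km
Leg 3 bearing: y=sinΔλ·cosφ2=-0.89635294, x=cosφ1·sinφ2-sinφ1·cosφ2·cosΔλ=-0.41476066; θ=atan2(y, x)=-114.8309° <0 so +360° → 245.1691° ≈ 245.2°

Leg 1: dist=2487.9 km, bearing=266.8°
Leg 2: dist=10750.1 km, bearing=58.8°
Leg 3: dist=11009.4 km, bearing=245.2°
Total: 24247.4 km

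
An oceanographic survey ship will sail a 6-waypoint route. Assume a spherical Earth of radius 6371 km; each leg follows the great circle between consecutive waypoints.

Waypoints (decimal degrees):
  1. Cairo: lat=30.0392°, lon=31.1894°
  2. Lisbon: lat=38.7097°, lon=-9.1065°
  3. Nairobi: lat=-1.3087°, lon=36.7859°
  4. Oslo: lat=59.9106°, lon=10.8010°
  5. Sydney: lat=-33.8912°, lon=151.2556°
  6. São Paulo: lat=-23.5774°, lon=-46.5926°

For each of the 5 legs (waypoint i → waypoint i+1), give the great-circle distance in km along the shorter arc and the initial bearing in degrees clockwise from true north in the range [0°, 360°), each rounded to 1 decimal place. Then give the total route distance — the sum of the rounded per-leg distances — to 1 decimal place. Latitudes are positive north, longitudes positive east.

Leg 1: dist=3789.2 km, bearing=295.8°
Leg 2: dist=6458.6 km, bearing=122.3°
Leg 3: dist=7170.1 km, bearing=345.9°
Leg 4: dist=15951.5 km, bearing=62.6°
Leg 5: dist=13351.8 km, bearing=161.1°
Total: 46721.2 km

Leg 1: φ1=0.5242829, φ2=0.6756117, Δφ=0.1513288, Δλ=-0.7032961 rad; a=sin²(Δφ/2)+cosφ1·cosφ2·sin²(Δλ/2)=0.0858589576; c=2·atan2(√a, √(1-a))=0.594761628; dist=6371·c=3789.226 ≈ 3789.2 km; running total=3789.2 km
Leg 1 bearing: y=sinΔλ·cosφ2=-0.50466335, x=cosφ1·sinφ2-sinφ1·cosφ2·cosΔλ=0.24344135; θ=atan2(y, x)=-64.2481° <0 so +360° → 295.7519° ≈ 295.8°
Leg 2: φ1=0.6756117, φ2=-0.0228411, Δφ=-0.6984528, Δλ=0.8009735 rad; a=sin²(Δφ/2)+cosφ1·cosφ2·sin²(Δλ/2)=0.2356562641; c=2·atan2(√a, √(1-a))=1.013742811; dist=6371·c=6458.555 ≈ 6458.6 km; running total=10247.8 km
Leg 2 bearing: y=sinΔλ·cosφ2=0.71784668, x=cosφ1·sinφ2-sinφ1·cosφ2·cosΔλ=-0.45297428; θ=atan2(y, x)=122.2527° ≈ 122.3°
Leg 3: φ1=-0.0228411, φ2=1.0456372, Δφ=1.0684784, Δλ=-0.4535221 rad; a=sin²(Δφ/2)+cosφ1·cosφ2·sin²(Δλ/2)=0.2846050414; c=2·atan2(√a, √(1-a))=1.125428432; dist=6371·c=7170.105 ≈ 7170.1 km; running total=17417.9 km
Leg 3 bearing: y=sinΔλ·cosφ2=-0.21965890, x=cosφ1·sinφ2-sinφ1·cosφ2·cosΔλ=0.87531138; θ=atan2(y, x)=-14.0874° <0 so +360° → 345.9126° ≈ 345.9°
Leg 4: φ1=1.0456372, φ2=-0.5915130, Δφ=-1.6371503, Δλ=2.4513952 rad; a=sin²(Δφ/2)+cosφ1·cosφ2·sin²(Δλ/2)=0.9016963373; c=2·atan2(√a, √(1-a))=2.503767511; dist=6371·c=15951.503 ≈ 15951.5 km; running total=33369.4 km
Leg 4 bearing: y=sinΔλ·cosφ2=0.52851459, x=cosφ1·sinφ2-sinφ1·cosφ2·cosΔλ=0.27428550; θ=atan2(y, x)=62.5718° ≈ 62.6°
Leg 5: φ1=-0.5915130, φ2=-0.4115033, Δφ=0.1800098, Δλ=-3.4531025 rad; a=sin²(Δφ/2)+cosφ1·cosφ2·sin²(Δλ/2)=0.7505728899; c=2·atan2(√a, √(1-a))=2.095718641; dist=6371·c=13351.823 ≈ 13351.8 km; running total=46721.2 km
Leg 5 bearing: y=sinΔλ·cosφ2=0.28091005, x=cosφ1·sinφ2-sinφ1·cosφ2·cosΔλ=-0.81850012; θ=atan2(y, x)=161.0577° ≈ 161.1°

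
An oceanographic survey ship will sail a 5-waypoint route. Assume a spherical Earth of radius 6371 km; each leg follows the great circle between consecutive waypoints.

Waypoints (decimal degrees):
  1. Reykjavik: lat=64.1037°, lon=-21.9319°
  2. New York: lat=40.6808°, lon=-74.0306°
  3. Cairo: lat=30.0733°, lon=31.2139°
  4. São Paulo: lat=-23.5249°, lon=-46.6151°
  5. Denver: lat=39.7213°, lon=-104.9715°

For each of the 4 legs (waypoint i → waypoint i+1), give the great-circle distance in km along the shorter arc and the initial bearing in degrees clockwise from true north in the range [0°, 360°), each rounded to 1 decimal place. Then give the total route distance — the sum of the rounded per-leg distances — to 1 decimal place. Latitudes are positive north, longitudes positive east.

Leg 1: dist=4206.3 km, bearing=257.3°
Leg 2: dist=9021.9 km, bearing=57.7°
Leg 3: dist=10216.1 km, bearing=243.7°
Leg 4: dist=9273.8 km, bearing=318.8°
Total: 32718.1 km

Leg 1: φ1=1.1188206, φ2=0.7100139, Δφ=-0.4088067, Δλ=-0.9092939 rad; a=sin²(Δφ/2)+cosφ1·cosφ2·sin²(Δλ/2)=0.1050746166; c=2·atan2(√a, √(1-a))=0.660230696; dist=6371·c=4206.330 ≈ 4206.3 km; running total=4206.3 km
Leg 1 bearing: y=sinΔλ·cosφ2=-0.59839357, x=cosφ1·sinφ2-sinφ1·cosφ2·cosΔλ=-0.13439087; θ=atan2(y, x)=-102.6578° <0 so +360° → 257.3422° ≈ 257.3°
Leg 2: φ1=0.7100139, φ2=0.5248781, Δφ=-0.1851358, Δλ=1.8368630 rad; a=sin²(Δφ/2)+cosφ1·cosφ2·sin²(Δλ/2)=0.4229569424; c=2·atan2(√a, √(1-a))=1.416093871; dist=6371·c=9021.934 ≈ 9021.9 km; running total=13228.2 km
Leg 2 bearing: y=sinΔλ·cosφ2=0.83493436, x=cosφ1·sinφ2-sinφ1·cosφ2·cosΔλ=0.52833899; θ=atan2(y, x)=57.6747° ≈ 57.7°
Leg 3: φ1=0.5248781, φ2=-0.4105870, Δφ=-0.9354651, Δλ=-1.3583723 rad; a=sin²(Δφ/2)+cosφ1·cosφ2·sin²(Δλ/2)=0.5163653152; c=2·atan2(√a, √(1-a))=1.603532804; dist=6371·c=10216.107 ≈ 10216.1 km; running total=23444.3 km
Leg 3 bearing: y=sinΔλ·cosφ2=-0.89627759, x=cosφ1·sinφ2-sinφ1·cosφ2·cosΔλ=-0.44228406; θ=atan2(y, x)=-116.2649° <0 so +360° → 243.7351° ≈ 243.7°
Leg 4: φ1=-0.4105870, φ2=0.6932675, Δφ=1.1038544, Δλ=-1.0185113 rad; a=sin²(Δφ/2)+cosφ1·cosφ2·sin²(Δλ/2)=0.4425434446; c=2·atan2(√a, √(1-a))=1.455628796; dist=6371·c=9273.811 ≈ 9273.8 km; running total=32718.1 km
Leg 4 bearing: y=sinΔλ·cosφ2=-0.65480914, x=cosφ1·sinφ2-sinφ1·cosφ2·cosΔλ=0.74700734; θ=atan2(y, x)=-41.2370° <0 so +360° → 318.7630° ≈ 318.8°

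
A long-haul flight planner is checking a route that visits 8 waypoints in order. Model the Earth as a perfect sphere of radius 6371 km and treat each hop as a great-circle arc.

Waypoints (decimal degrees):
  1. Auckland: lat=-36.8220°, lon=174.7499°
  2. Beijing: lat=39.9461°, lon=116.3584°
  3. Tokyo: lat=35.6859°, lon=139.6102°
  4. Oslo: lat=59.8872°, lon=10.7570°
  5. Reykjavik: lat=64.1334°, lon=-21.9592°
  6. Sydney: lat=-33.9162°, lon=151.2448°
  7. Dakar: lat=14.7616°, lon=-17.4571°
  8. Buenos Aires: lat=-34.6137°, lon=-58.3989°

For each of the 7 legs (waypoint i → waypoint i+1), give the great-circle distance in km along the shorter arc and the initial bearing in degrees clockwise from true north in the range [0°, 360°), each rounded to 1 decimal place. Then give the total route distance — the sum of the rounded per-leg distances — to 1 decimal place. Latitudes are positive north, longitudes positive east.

Leg 1: φ1=-0.6426651, φ2=0.6971910, Δφ=1.3398561, Δλ=-1.0191239 rad; a=sin²(Δφ/2)+cosφ1·cosφ2·sin²(Δλ/2)=0.5315805113; c=2·atan2(√a, √(1-a))=1.633999420; dist=6371·c=10410.210 ≈ 10410.2 km; running total=10410.2 km
Leg 1 bearing: y=sinΔλ·cosφ2=-0.65291583, x=cosφ1·sinφ2-sinφ1·cosφ2·cosΔλ=0.75479243; θ=atan2(y, x)=-40.8607° <0 so +360° → 319.1393° ≈ 319.1°
Leg 2: φ1=0.6971910, φ2=0.6228365, Δφ=-0.0743545, Δλ=0.4058205 rad; a=sin²(Δφ/2)+cosφ1·cosφ2·sin²(Δλ/2)=0.0266694429; c=2·atan2(√a, √(1-a))=0.328085114; dist=6371·c=2090.230 ≈ 2090.2 km; running total=12500.4 km
Leg 2 bearing: y=sinΔλ·cosφ2=0.32064510, x=cosφ1·sinφ2-sinφ1·cosφ2·cosΔλ=-0.03192885; θ=atan2(y, x)=95.6866° ≈ 95.7°
Leg 3: φ1=0.6228365, φ2=1.0452288, Δφ=0.4223924, Δλ=-2.2489126 rad; a=sin²(Δφ/2)+cosφ1·cosφ2·sin²(Δλ/2)=0.3755105416; c=2·atan2(√a, √(1-a))=1.319170499; dist=6371·c=8404.435 ≈ 8404.4 km; running total=20904.8 km
Leg 3 bearing: y=sinΔλ·cosφ2=-0.39070491, x=cosφ1·sinφ2-sinφ1·cosφ2·cosΔλ=0.88620493; θ=atan2(y, x)=-23.7914° <0 so +360° → 336.2086° ≈ 336.2°
Leg 4: φ1=1.0452288, φ2=1.1193390, Δφ=0.0741102, Δλ=-0.5710054 rad; a=sin²(Δφ/2)+cosφ1·cosφ2·sin²(Δλ/2)=0.0187343966; c=2·atan2(√a, √(1-a))=0.274609340; dist=6371·c=1749.536 ≈ 1749.5 km; running total=22654.3 km
Leg 4 bearing: y=sinΔλ·cosφ2=-0.23579840, x=cosφ1·sinφ2-sinφ1·cosφ2·cosΔλ=0.13391337; θ=atan2(y, x)=-60.4071° <0 so +360° → 299.5929° ≈ 299.6°
Leg 5: φ1=1.1193390, φ2=-0.5919494, Δφ=-1.7112884, Δλ=3.0229801 rad; a=sin²(Δφ/2)+cosφ1·cosφ2·sin²(Δλ/2)=0.9307899676; c=2·atan2(√a, √(1-a))=2.609170252; dist=6371·c=16623.024 ≈ 16623.0 km; running total=39277.3 km
Leg 5 bearing: y=sinΔλ·cosφ2=0.09820054, x=cosφ1·sinφ2-sinφ1·cosφ2·cosΔλ=0.49803280; θ=atan2(y, x)=11.1543° ≈ 11.2°
Leg 6: φ1=-0.5919494, φ2=0.2576385, Δφ=0.8495879, Δλ=-2.9444036 rad; a=sin²(Δφ/2)+cosφ1·cosφ2·sin²(Δλ/2)=0.9645429114; c=2·atan2(√a, √(1-a))=2.762729792; dist=6371·c=17601.352 ≈ 17601.4 km; running total=56878.7 km
Leg 6 bearing: y=sinΔλ·cosφ2=-0.18944737, x=cosφ1·sinφ2-sinφ1·cosφ2·cosΔλ=-0.31766213; θ=atan2(y, x)=-149.1890° <0 so +360° → 210.8110° ≈ 210.8°
Leg 7: φ1=0.2576385, φ2=-0.6041230, Δφ=-0.8617616, Δλ=-0.7145692 rad; a=sin²(Δφ/2)+cosφ1·cosφ2·sin²(Δλ/2)=0.2717898250; c=2·atan2(√a, √(1-a))=1.096828443; dist=6371·c=6987.894 ≈ 6987.9 km; running total=63866.6 km
Leg 7 bearing: y=sinΔλ·cosφ2=-0.53930575, x=cosφ1·sinφ2-sinφ1·cosφ2·cosΔλ=-0.70769328; θ=atan2(y, x)=-142.6904° <0 so +360° → 217.3096° ≈ 217.3°

Leg 1: dist=10410.2 km, bearing=319.1°
Leg 2: dist=2090.2 km, bearing=95.7°
Leg 3: dist=8404.4 km, bearing=336.2°
Leg 4: dist=1749.5 km, bearing=299.6°
Leg 5: dist=16623.0 km, bearing=11.2°
Leg 6: dist=17601.4 km, bearing=210.8°
Leg 7: dist=6987.9 km, bearing=217.3°
Total: 63866.6 km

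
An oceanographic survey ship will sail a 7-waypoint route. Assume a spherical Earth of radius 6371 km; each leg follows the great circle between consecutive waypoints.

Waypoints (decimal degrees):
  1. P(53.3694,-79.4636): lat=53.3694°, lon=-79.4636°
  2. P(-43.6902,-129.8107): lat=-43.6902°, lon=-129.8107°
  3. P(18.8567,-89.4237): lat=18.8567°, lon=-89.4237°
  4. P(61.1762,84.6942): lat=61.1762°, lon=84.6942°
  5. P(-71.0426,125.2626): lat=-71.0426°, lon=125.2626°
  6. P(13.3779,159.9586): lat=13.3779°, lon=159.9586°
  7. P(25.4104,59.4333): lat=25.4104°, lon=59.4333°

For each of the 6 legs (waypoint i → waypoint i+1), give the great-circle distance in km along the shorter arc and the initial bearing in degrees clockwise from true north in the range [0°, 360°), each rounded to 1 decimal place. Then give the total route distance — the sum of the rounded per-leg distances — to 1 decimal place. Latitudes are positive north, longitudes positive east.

Leg 1: φ1=0.9314717, φ2=-0.7625378, Δφ=-1.6940096, Δλ=-0.8787227 rad; a=sin²(Δφ/2)+cosφ1·cosφ2·sin²(Δλ/2)=0.6395108093; c=2·atan2(√a, √(1-a))=1.853571440; dist=6371·c=11809.104 ≈ 11809.1 km; running total=11809.1 km
Leg 1 bearing: y=sinΔλ·cosφ2=-0.55672102, x=cosφ1·sinφ2-sinφ1·cosφ2·cosΔλ=-0.78243763; θ=atan2(y, x)=-144.5673° <0 so +360° → 215.4327° ≈ 215.4°
Leg 2: φ1=-0.7625378, φ2=0.3291115, Δφ=1.0916493, Δλ=0.7048861 rad; a=sin²(Δφ/2)+cosφ1·cosφ2·sin²(Δλ/2)=0.3510254536; c=2·atan2(√a, √(1-a))=1.268252883; dist=6371·c=8080.039 ≈ 8080.0 km; running total=19889.1 km
Leg 2 bearing: y=sinΔλ·cosφ2=0.61317170, x=cosφ1·sinφ2-sinφ1·cosφ2·cosΔλ=0.73160563; θ=atan2(y, x)=39.9670° ≈ 40.0°
Leg 3: φ1=0.3291115, φ2=1.0677261, Δφ=0.7386146, Δλ=3.0389306 rad; a=sin²(Δφ/2)+cosφ1·cosφ2·sin²(Δλ/2)=0.5853402449; c=2·atan2(√a, √(1-a))=1.742316578; dist=6371·c=11100.299 ≈ 11100.3 km; running total=30989.4 km
Leg 3 bearing: y=sinΔλ·cosφ2=0.04940827, x=cosφ1·sinφ2-sinφ1·cosφ2·cosΔλ=0.98408688; θ=atan2(y, x)=2.8742° ≈ 2.9°
Leg 4: φ1=1.0677261, φ2=-1.2399273, Δφ=-2.3076534, Δλ=0.7080522 rad; a=sin²(Δφ/2)+cosφ1·cosφ2·sin²(Δλ/2)=0.8548055616; c=2·atan2(√a, √(1-a))=2.359742466; dist=6371·c=15033.919 ≈ 15033.9 km; running total=46023.3 km
Leg 4 bearing: y=sinΔλ·cosφ2=0.21127773, x=cosφ1·sinφ2-sinφ1·cosφ2·cosΔλ=-0.67217094; θ=atan2(y, x)=162.5509° ≈ 162.6°
Leg 5: φ1=-1.2399273, φ2=0.2334884, Δφ=1.4734157, Δλ=0.6055594 rad; a=sin²(Δφ/2)+cosφ1·cosφ2·sin²(Δλ/2)=0.4794859957; c=2·atan2(√a, √(1-a))=1.529756799; dist=6371·c=9746.081 ≈ 9746.1 km; running total=55769.4 km
Leg 5 bearing: y=sinΔλ·cosφ2=0.55377639, x=cosφ1·sinφ2-sinφ1·cosφ2·cosΔλ=0.83165402; θ=atan2(y, x)=33.6586° ≈ 33.7°
Leg 6: φ1=0.2334884, φ2=0.4434951, Δφ=0.2100067, Δλ=-1.7544975 rad; a=sin²(Δφ/2)+cosφ1·cosφ2·sin²(Δλ/2)=0.5306193805; c=2·atan2(√a, √(1-a))=1.632073429; dist=6371·c=10397.940 ≈ 10397.9 km; running total=66167.3 km
Leg 6 bearing: y=sinΔλ·cosφ2=-0.88805952, x=cosφ1·sinφ2-sinφ1·cosφ2·cosΔλ=0.45563154; θ=atan2(y, x)=-62.8393° <0 so +360° → 297.1607° ≈ 297.2°

Leg 1: dist=11809.1 km, bearing=215.4°
Leg 2: dist=8080.0 km, bearing=40.0°
Leg 3: dist=11100.3 km, bearing=2.9°
Leg 4: dist=15033.9 km, bearing=162.6°
Leg 5: dist=9746.1 km, bearing=33.7°
Leg 6: dist=10397.9 km, bearing=297.2°
Total: 66167.3 km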